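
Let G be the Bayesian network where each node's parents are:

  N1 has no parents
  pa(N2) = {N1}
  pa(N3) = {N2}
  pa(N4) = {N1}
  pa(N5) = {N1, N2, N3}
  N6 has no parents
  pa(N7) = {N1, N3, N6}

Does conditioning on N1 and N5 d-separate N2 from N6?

There are 6 undirected paths between N2 and N6; checking each against the conditioning set {N1, N5}:
  1. N2 ← N1 → N5 ← N3 → N7 ← N6 — N1:fork[blocks]; N5:collider[open]; N3:fork[open]; N7:collider[blocks] ⇒ blocked
  2. N2 ← N1 → N7 ← N6 — N1:fork[blocks]; N7:collider[blocks] ⇒ blocked
  3. N2 → N5 ← N1 → N7 ← N6 — N5:collider[open]; N1:fork[blocks]; N7:collider[blocks] ⇒ blocked
  4. N2 → N5 ← N3 → N7 ← N6 — N5:collider[open]; N3:fork[open]; N7:collider[blocks] ⇒ blocked
  5. N2 → N3 → N5 ← N1 → N7 ← N6 — N3:chain[open]; N5:collider[open]; N1:fork[blocks]; N7:collider[blocks] ⇒ blocked
  6. N2 → N3 → N7 ← N6 — N3:chain[open]; N7:collider[blocks] ⇒ blocked
Since every path is blocked, d-separation holds.

Yes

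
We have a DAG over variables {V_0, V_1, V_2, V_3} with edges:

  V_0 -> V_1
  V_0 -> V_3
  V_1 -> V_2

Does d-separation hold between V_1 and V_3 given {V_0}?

Yes — V_1 and V_3 are d-separated given {V_0}.

The only undirected path from V_1 to V_3 is:
Path 1: V_1 ← V_0 → V_3
  V_0 is a fork here and V_0 is conditioned on, so the path is blocked at V_0.
Every path is blocked, so V_1 and V_3 are d-separated given {V_0}.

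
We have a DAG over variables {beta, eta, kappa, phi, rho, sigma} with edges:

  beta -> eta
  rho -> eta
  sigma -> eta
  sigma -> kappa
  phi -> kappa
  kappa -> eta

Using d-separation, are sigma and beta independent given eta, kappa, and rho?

We examine all 2 paths between sigma and beta:
  1. sigma → kappa → eta ← beta — kappa:chain[blocks]; eta:collider[open] ⇒ blocked
  2. sigma → eta ← beta — eta:collider[open] ⇒ active
At least one path is unblocked, so d-separation fails.

No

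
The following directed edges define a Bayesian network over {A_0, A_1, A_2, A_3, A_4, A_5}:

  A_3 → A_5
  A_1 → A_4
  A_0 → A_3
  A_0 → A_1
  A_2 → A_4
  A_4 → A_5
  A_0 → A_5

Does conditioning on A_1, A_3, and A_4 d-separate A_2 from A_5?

There are 3 undirected paths between A_2 and A_5; checking each against the conditioning set {A_1, A_3, A_4}:
  1. A_2 → A_4 → A_5 — A_4:chain[blocks] ⇒ blocked
  2. A_2 → A_4 ← A_1 ← A_0 → A_3 → A_5 — A_4:collider[open]; A_1:chain[blocks]; A_0:fork[open]; A_3:chain[blocks] ⇒ blocked
  3. A_2 → A_4 ← A_1 ← A_0 → A_5 — A_4:collider[open]; A_1:chain[blocks]; A_0:fork[open] ⇒ blocked
Since every path is blocked, d-separation holds.

Yes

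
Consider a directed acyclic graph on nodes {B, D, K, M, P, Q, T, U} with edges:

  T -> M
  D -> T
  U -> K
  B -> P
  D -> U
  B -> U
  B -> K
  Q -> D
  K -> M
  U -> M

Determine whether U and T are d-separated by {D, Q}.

4 paths connect U and T; each must be blocked for d-separation to hold:
Path 1: U ← D → T
  D is a fork here and D is conditioned on, so the path is blocked at D.
Path 2: U ← B → K → M ← T
  M is a collider here and neither M nor any of its descendants is conditioned on, so the collider stays closed — the path is blocked at M.
Path 3: U → K → M ← T
  M is a collider here and neither M nor any of its descendants is conditioned on, so the collider stays closed — the path is blocked at M.
Path 4: U → M ← T
  M is a collider here and neither M nor any of its descendants is conditioned on, so the collider stays closed — the path is blocked at M.
Every path is blocked, so U and T are d-separated given {D, Q}.

Yes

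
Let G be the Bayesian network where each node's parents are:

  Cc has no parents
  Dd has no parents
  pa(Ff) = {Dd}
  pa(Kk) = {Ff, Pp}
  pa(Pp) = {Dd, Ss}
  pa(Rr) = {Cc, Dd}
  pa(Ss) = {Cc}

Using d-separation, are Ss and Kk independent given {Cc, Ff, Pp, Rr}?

There are 4 undirected paths between Ss and Kk; checking each against the conditioning set {Cc, Ff, Pp, Rr}:
Path 1: Ss → Pp ← Dd → Ff → Kk
  Ff is a chain here and Ff is conditioned on, so the path is blocked at Ff.
Path 2: Ss → Pp → Kk
  Pp is a chain here and Pp is conditioned on, so the path is blocked at Pp.
Path 3: Ss ← Cc → Rr ← Dd → Ff → Kk
  Cc is a fork here and Cc is conditioned on, so the path is blocked at Cc.
Path 4: Ss ← Cc → Rr ← Dd → Pp → Kk
  Cc is a fork here and Cc is conditioned on, so the path is blocked at Cc.
Every path is blocked, so Ss and Kk are d-separated given {Cc, Ff, Pp, Rr}.

Yes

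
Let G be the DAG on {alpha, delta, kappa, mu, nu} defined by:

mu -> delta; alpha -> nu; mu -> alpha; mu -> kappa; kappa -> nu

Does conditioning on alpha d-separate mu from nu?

No

2 paths connect mu and nu; each must be blocked for d-separation to hold:
Path 1: mu → alpha → nu
  alpha is a chain here and alpha is conditioned on, so the path is blocked at alpha.
Path 2: mu → kappa → nu
  kappa is a chain and kappa is not conditioned on — no node blocks this path, so it is active.
Since the path mu → kappa → nu is active, mu and nu are not d-separated given {alpha}.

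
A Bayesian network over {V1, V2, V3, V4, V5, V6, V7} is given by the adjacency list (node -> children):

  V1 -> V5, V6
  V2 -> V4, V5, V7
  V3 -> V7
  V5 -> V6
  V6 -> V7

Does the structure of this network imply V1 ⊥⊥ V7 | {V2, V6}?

Yes — V1 and V7 are d-separated given {V2, V6}.

There are 4 undirected paths between V1 and V7; checking each against the conditioning set {V2, V6}:
Path 1: V1 → V6 → V7
  V6 is a chain here and V6 is conditioned on, so the path is blocked at V6.
Path 2: V1 → V6 ← V5 ← V2 → V7
  V2 is a fork here and V2 is conditioned on, so the path is blocked at V2.
Path 3: V1 → V5 → V6 → V7
  V6 is a chain here and V6 is conditioned on, so the path is blocked at V6.
Path 4: V1 → V5 ← V2 → V7
  V2 is a fork here and V2 is conditioned on, so the path is blocked at V2.
Every path is blocked, so V1 and V7 are d-separated given {V2, V6}.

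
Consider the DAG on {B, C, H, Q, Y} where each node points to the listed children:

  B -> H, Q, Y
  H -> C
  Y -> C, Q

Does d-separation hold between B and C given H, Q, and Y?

Yes

There are 3 undirected paths between B and C; checking each against the conditioning set {H, Q, Y}:
Path 1: B → Q ← Y → C
  Y is a fork here and Y is conditioned on, so the path is blocked at Y.
Path 2: B → Y → C
  Y is a chain here and Y is conditioned on, so the path is blocked at Y.
Path 3: B → H → C
  H is a chain here and H is conditioned on, so the path is blocked at H.
All paths are blocked; B ⊥ C | {H, Q, Y} holds.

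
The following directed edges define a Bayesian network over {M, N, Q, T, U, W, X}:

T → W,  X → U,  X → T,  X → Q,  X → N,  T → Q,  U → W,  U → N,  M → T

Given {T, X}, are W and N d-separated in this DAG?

There are 6 undirected paths between W and N; checking each against the conditioning set {T, X}:
Path 1: W ← U ← X → N
  X is a fork here and X is conditioned on, so the path is blocked at X.
Path 2: W ← U → N
  U is a fork and U is not conditioned on — no node blocks this path, so it is active.
Path 3: W ← T ← X → U → N
  T is a chain here and T is conditioned on, so the path is blocked at T.
Path 4: W ← T ← X → N
  T is a chain here and T is conditioned on, so the path is blocked at T.
Path 5: W ← T → Q ← X → U → N
  T is a fork here and T is conditioned on, so the path is blocked at T.
Path 6: W ← T → Q ← X → N
  T is a fork here and T is conditioned on, so the path is blocked at T.
Since the path W ← U → N is active, W and N are not d-separated given {T, X}.

No — W and N are not d-separated given {T, X}.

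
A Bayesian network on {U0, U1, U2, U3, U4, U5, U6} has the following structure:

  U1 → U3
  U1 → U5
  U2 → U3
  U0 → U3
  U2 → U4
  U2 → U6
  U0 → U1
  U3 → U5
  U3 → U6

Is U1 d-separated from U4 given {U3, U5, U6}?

Enumerating the 6 paths from U1 to U4 and testing each for blocking by {U3, U5, U6}:
Path 1: U1 → U5 ← U3 ← U2 → U4
  U3 is a chain here and U3 is conditioned on, so the path is blocked at U3.
Path 2: U1 → U5 ← U3 → U6 ← U2 → U4
  U3 is a fork here and U3 is conditioned on, so the path is blocked at U3.
Path 3: U1 ← U0 → U3 ← U2 → U4
  U0 is a fork and U0 is not conditioned on; U3 is a collider and U3 is conditioned on, which opens it; U2 is a fork and U2 is not conditioned on — no node blocks this path, so it is active.
Path 4: U1 ← U0 → U3 → U6 ← U2 → U4
  U3 is a chain here and U3 is conditioned on, so the path is blocked at U3.
Path 5: U1 → U3 ← U2 → U4
  U3 is a collider and U3 is conditioned on, which opens it; U2 is a fork and U2 is not conditioned on — no node blocks this path, so it is active.
Path 6: U1 → U3 → U6 ← U2 → U4
  U3 is a chain here and U3 is conditioned on, so the path is blocked at U3.
At least one path is unblocked, so d-separation fails.

No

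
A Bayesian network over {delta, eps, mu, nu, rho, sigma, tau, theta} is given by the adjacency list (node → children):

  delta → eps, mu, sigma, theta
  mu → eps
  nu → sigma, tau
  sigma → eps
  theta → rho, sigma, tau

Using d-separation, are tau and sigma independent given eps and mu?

Enumerating the 5 paths from tau to sigma and testing each for blocking by {eps, mu}:
  1. tau ← nu → sigma — nu:fork[open] ⇒ active
  2. tau ← theta ← delta → eps ← sigma — theta:chain[open]; delta:fork[open]; eps:collider[open] ⇒ active
  3. tau ← theta ← delta → sigma — theta:chain[open]; delta:fork[open] ⇒ active
  4. tau ← theta ← delta → mu → eps ← sigma — theta:chain[open]; delta:fork[open]; mu:chain[blocks]; eps:collider[open] ⇒ blocked
  5. tau ← theta → sigma — theta:fork[open] ⇒ active
At least one path is unblocked, so d-separation fails.

No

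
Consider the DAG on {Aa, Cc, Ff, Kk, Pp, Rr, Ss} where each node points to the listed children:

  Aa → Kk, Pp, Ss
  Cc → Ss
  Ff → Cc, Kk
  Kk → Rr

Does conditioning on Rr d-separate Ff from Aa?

No

2 paths connect Ff and Aa; each must be blocked for d-separation to hold:
  1. Ff → Cc → Ss ← Aa — Cc:chain[open]; Ss:collider[blocks] ⇒ blocked
  2. Ff → Kk ← Aa — Kk:collider[open] ⇒ active
Because an active path exists, Ff and Aa are not d-separated.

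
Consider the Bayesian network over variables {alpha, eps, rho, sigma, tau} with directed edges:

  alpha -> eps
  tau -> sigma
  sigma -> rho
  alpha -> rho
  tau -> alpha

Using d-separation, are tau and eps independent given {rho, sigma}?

No — tau and eps are not d-separated given {rho, sigma}.

2 paths connect tau and eps; each must be blocked for d-separation to hold:
Path 1: tau → alpha → eps
  alpha is a chain and alpha is not conditioned on — no node blocks this path, so it is active.
Path 2: tau → sigma → rho ← alpha → eps
  sigma is a chain here and sigma is conditioned on, so the path is blocked at sigma.
Because an active path exists, tau and eps are not d-separated.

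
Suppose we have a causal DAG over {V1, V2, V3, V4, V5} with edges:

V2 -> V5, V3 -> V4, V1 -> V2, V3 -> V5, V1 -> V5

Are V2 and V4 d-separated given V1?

Yes

Enumerating the 2 paths from V2 to V4 and testing each for blocking by {V1}:
Path 1: V2 ← V1 → V5 ← V3 → V4
  V1 is a fork here and V1 is conditioned on, so the path is blocked at V1.
Path 2: V2 → V5 ← V3 → V4
  V5 is a collider here and neither V5 nor any of its descendants is conditioned on, so the collider stays closed — the path is blocked at V5.
All paths are blocked; V2 ⊥ V4 | {V1} holds.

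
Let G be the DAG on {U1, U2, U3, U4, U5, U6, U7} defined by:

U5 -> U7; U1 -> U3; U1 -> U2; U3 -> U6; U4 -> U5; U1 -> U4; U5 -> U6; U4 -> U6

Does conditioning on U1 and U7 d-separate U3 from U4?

Yes — U3 and U4 are d-separated given {U1, U7}.

There are 3 undirected paths between U3 and U4; checking each against the conditioning set {U1, U7}:
  1. U3 → U6 ← U4 — U6:collider[blocks] ⇒ blocked
  2. U3 → U6 ← U5 ← U4 — U6:collider[blocks]; U5:chain[open] ⇒ blocked
  3. U3 ← U1 → U4 — U1:fork[blocks] ⇒ blocked
Since every path is blocked, d-separation holds.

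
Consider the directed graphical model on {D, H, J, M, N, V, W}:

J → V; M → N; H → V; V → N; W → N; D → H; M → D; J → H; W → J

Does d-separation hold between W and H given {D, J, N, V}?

Yes

6 paths connect W and H; each must be blocked for d-separation to hold:
  1. W → N ← M → D → H — N:collider[open]; M:fork[open]; D:chain[blocks] ⇒ blocked
  2. W → N ← V ← J → H — N:collider[open]; V:chain[blocks]; J:fork[blocks] ⇒ blocked
  3. W → N ← V ← H — N:collider[open]; V:chain[blocks] ⇒ blocked
  4. W → J → V → N ← M → D → H — J:chain[blocks]; V:chain[blocks]; N:collider[open]; M:fork[open]; D:chain[blocks] ⇒ blocked
  5. W → J → V ← H — J:chain[blocks]; V:collider[open] ⇒ blocked
  6. W → J → H — J:chain[blocks] ⇒ blocked
All paths are blocked; W ⊥ H | {D, J, N, V} holds.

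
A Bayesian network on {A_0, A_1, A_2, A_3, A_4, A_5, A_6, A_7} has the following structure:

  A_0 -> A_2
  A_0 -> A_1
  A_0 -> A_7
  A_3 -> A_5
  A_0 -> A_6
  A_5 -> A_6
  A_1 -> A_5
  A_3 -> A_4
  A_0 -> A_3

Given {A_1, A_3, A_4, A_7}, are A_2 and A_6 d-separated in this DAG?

No

3 paths connect A_2 and A_6; each must be blocked for d-separation to hold:
Path 1: A_2 ← A_0 → A_6
  A_0 is a fork and A_0 is not conditioned on — no node blocks this path, so it is active.
Path 2: A_2 ← A_0 → A_3 → A_5 → A_6
  A_3 is a chain here and A_3 is conditioned on, so the path is blocked at A_3.
Path 3: A_2 ← A_0 → A_1 → A_5 → A_6
  A_1 is a chain here and A_1 is conditioned on, so the path is blocked at A_1.
At least one path is unblocked, so d-separation fails.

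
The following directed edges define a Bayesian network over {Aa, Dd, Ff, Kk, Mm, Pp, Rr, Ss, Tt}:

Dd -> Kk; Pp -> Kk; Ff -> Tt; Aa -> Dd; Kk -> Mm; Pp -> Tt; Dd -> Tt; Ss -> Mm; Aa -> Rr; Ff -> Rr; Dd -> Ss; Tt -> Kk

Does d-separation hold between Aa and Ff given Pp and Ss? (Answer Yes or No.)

Yes

6 paths connect Aa and Ff; each must be blocked for d-separation to hold:
Path 1: Aa → Rr ← Ff
  Rr is a collider here and neither Rr nor any of its descendants is conditioned on, so the collider stays closed — the path is blocked at Rr.
Path 2: Aa → Dd → Ss → Mm ← Kk ← Pp → Tt ← Ff
  Ss is a chain here and Ss is conditioned on, so the path is blocked at Ss.
Path 3: Aa → Dd → Ss → Mm ← Kk ← Tt ← Ff
  Ss is a chain here and Ss is conditioned on, so the path is blocked at Ss.
Path 4: Aa → Dd → Tt ← Ff
  Tt is a collider here and neither Tt nor any of its descendants is conditioned on, so the collider stays closed — the path is blocked at Tt.
Path 5: Aa → Dd → Kk ← Pp → Tt ← Ff
  Kk is a collider here and neither Kk nor any of its descendants is conditioned on, so the collider stays closed — the path is blocked at Kk.
Path 6: Aa → Dd → Kk ← Tt ← Ff
  Kk is a collider here and neither Kk nor any of its descendants is conditioned on, so the collider stays closed — the path is blocked at Kk.
Every path is blocked, so Aa and Ff are d-separated given {Pp, Ss}.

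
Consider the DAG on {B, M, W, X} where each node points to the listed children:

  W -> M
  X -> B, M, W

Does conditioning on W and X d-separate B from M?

We examine all 2 paths between B and M:
Path 1: B ← X → W → M
  X is a fork here and X is conditioned on, so the path is blocked at X.
Path 2: B ← X → M
  X is a fork here and X is conditioned on, so the path is blocked at X.
Every path is blocked, so B and M are d-separated given {W, X}.

Yes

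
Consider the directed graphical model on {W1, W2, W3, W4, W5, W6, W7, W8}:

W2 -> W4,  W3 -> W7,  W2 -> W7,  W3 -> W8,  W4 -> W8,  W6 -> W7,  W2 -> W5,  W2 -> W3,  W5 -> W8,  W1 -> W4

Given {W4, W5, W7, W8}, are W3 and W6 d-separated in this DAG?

Enumerating the 4 paths from W3 to W6 and testing each for blocking by {W4, W5, W7, W8}:
Path 1: W3 ← W2 → W7 ← W6
  W2 is a fork and W2 is not conditioned on; W7 is a collider and W7 is conditioned on, which opens it — no node blocks this path, so it is active.
Path 2: W3 → W8 ← W5 ← W2 → W7 ← W6
  W5 is a chain here and W5 is conditioned on, so the path is blocked at W5.
Path 3: W3 → W8 ← W4 ← W2 → W7 ← W6
  W4 is a chain here and W4 is conditioned on, so the path is blocked at W4.
Path 4: W3 → W7 ← W6
  W7 is a collider and W7 is conditioned on, which opens it — no node blocks this path, so it is active.
At least one path is unblocked, so d-separation fails.

No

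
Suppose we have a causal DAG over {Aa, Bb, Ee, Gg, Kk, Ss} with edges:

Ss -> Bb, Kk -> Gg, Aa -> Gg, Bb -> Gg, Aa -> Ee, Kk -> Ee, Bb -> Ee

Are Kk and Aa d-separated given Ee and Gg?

No — Kk and Aa are not d-separated given {Ee, Gg}.

There are 4 undirected paths between Kk and Aa; checking each against the conditioning set {Ee, Gg}:
  1. Kk → Ee ← Bb → Gg ← Aa — Ee:collider[open]; Bb:fork[open]; Gg:collider[open] ⇒ active
  2. Kk → Ee ← Aa — Ee:collider[open] ⇒ active
  3. Kk → Gg ← Bb → Ee ← Aa — Gg:collider[open]; Bb:fork[open]; Ee:collider[open] ⇒ active
  4. Kk → Gg ← Aa — Gg:collider[open] ⇒ active
Since the path Kk → Ee ← Bb → Gg ← Aa is active, Kk and Aa are not d-separated given {Ee, Gg}.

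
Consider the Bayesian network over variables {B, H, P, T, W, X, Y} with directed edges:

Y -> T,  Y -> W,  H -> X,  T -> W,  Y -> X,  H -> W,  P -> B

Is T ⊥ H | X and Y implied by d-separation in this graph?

Enumerating the 4 paths from T to H and testing each for blocking by {X, Y}:
Path 1: T ← Y → W ← H
  Y is a fork here and Y is conditioned on, so the path is blocked at Y.
Path 2: T ← Y → X ← H
  Y is a fork here and Y is conditioned on, so the path is blocked at Y.
Path 3: T → W ← H
  W is a collider here and neither W nor any of its descendants is conditioned on, so the collider stays closed — the path is blocked at W.
Path 4: T → W ← Y → X ← H
  W is a collider here and neither W nor any of its descendants is conditioned on, so the collider stays closed — the path is blocked at W.
All paths are blocked; T ⊥ H | {X, Y} holds.

Yes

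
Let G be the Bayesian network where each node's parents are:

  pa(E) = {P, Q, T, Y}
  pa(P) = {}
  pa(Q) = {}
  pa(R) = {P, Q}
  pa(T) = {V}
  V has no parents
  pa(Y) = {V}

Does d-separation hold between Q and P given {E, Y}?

We examine all 2 paths between Q and P:
Path 1: Q → R ← P
  R is a collider here and neither R nor any of its descendants is conditioned on, so the collider stays closed — the path is blocked at R.
Path 2: Q → E ← P
  E is a collider and E is conditioned on, which opens it — no node blocks this path, so it is active.
Because an active path exists, Q and P are not d-separated.

No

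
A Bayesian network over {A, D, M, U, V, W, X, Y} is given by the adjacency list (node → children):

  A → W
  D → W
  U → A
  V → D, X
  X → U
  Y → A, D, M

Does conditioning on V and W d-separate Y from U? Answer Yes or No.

No — Y and U are not d-separated given {V, W}.

We examine all 4 paths between Y and U:
  1. Y → A ← U — A:collider[open] ⇒ active
  2. Y → A → W ← D ← V → X → U — A:chain[open]; W:collider[open]; D:chain[open]; V:fork[blocks]; X:chain[open] ⇒ blocked
  3. Y → D ← V → X → U — D:collider[open]; V:fork[blocks]; X:chain[open] ⇒ blocked
  4. Y → D → W ← A ← U — D:chain[open]; W:collider[open]; A:chain[open] ⇒ active
Because an active path exists, Y and U are not d-separated.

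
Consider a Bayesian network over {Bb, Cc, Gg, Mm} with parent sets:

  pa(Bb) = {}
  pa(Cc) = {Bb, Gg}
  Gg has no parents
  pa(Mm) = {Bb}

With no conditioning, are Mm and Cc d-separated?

No

There is one path between Mm and Cc:
  1. Mm ← Bb → Cc — Bb:fork[open] ⇒ active
At least one path is unblocked, so d-separation fails.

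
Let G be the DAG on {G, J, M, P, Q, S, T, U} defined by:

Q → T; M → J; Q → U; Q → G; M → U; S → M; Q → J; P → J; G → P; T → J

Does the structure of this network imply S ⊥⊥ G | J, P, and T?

No

We examine all 6 paths between S and G:
Path 1: S → M → J ← Q → G
  M is a chain and M is not conditioned on; J is a collider and J is conditioned on, which opens it; Q is a fork and Q is not conditioned on — no node blocks this path, so it is active.
Path 2: S → M → J ← T ← Q → G
  T is a chain here and T is conditioned on, so the path is blocked at T.
Path 3: S → M → J ← P ← G
  P is a chain here and P is conditioned on, so the path is blocked at P.
Path 4: S → M → U ← Q → G
  U is a collider here and neither U nor any of its descendants is conditioned on, so the collider stays closed — the path is blocked at U.
Path 5: S → M → U ← Q → T → J ← P ← G
  U is a collider here and neither U nor any of its descendants is conditioned on, so the collider stays closed — the path is blocked at U.
Path 6: S → M → U ← Q → J ← P ← G
  U is a collider here and neither U nor any of its descendants is conditioned on, so the collider stays closed — the path is blocked at U.
Because an active path exists, S and G are not d-separated.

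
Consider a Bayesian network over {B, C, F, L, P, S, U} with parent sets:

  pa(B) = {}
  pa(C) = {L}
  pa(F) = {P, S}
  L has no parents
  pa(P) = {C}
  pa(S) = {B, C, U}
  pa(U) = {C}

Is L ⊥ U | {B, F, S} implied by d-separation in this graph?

No

Enumerating the 3 paths from L to U and testing each for blocking by {B, F, S}:
Path 1: L → C → U
  C is a chain and C is not conditioned on — no node blocks this path, so it is active.
Path 2: L → C → S ← U
  C is a chain and C is not conditioned on; S is a collider and S is conditioned on, which opens it — no node blocks this path, so it is active.
Path 3: L → C → P → F ← S ← U
  S is a chain here and S is conditioned on, so the path is blocked at S.
Because an active path exists, L and U are not d-separated.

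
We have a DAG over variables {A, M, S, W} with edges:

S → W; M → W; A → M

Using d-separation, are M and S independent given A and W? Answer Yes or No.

No

The only undirected path from M to S is:
Path 1: M → W ← S
  W is a collider and W is conditioned on, which opens it — no node blocks this path, so it is active.
At least one path is unblocked, so d-separation fails.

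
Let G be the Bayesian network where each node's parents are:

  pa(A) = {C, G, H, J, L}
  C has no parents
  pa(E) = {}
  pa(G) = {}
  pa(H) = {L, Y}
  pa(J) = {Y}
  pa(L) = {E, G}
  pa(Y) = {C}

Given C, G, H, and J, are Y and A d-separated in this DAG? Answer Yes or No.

We examine all 5 paths between Y and A:
Path 1: Y → J → A
  J is a chain here and J is conditioned on, so the path is blocked at J.
Path 2: Y → H ← L → A
  H is a collider and H is conditioned on, which opens it; L is a fork and L is not conditioned on — no node blocks this path, so it is active.
Path 3: Y → H ← L ← G → A
  G is a fork here and G is conditioned on, so the path is blocked at G.
Path 4: Y → H → A
  H is a chain here and H is conditioned on, so the path is blocked at H.
Path 5: Y ← C → A
  C is a fork here and C is conditioned on, so the path is blocked at C.
Because an active path exists, Y and A are not d-separated.

No — Y and A are not d-separated given {C, G, H, J}.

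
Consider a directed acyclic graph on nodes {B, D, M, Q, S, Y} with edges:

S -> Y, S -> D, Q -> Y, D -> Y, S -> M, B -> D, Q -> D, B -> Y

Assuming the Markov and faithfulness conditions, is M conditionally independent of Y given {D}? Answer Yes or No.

No

Enumerating the 4 paths from M to Y and testing each for blocking by {D}:
Path 1: M ← S → D ← B → Y
  S is a fork and S is not conditioned on; D is a collider and D is conditioned on, which opens it; B is a fork and B is not conditioned on — no node blocks this path, so it is active.
Path 2: M ← S → D ← Q → Y
  S is a fork and S is not conditioned on; D is a collider and D is conditioned on, which opens it; Q is a fork and Q is not conditioned on — no node blocks this path, so it is active.
Path 3: M ← S → D → Y
  D is a chain here and D is conditioned on, so the path is blocked at D.
Path 4: M ← S → Y
  S is a fork and S is not conditioned on — no node blocks this path, so it is active.
At least one path is unblocked, so d-separation fails.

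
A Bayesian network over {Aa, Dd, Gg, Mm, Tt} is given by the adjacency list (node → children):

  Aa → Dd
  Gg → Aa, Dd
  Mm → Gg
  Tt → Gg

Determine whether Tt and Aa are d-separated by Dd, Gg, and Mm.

Yes — Tt and Aa are d-separated given {Dd, Gg, Mm}.

2 paths connect Tt and Aa; each must be blocked for d-separation to hold:
Path 1: Tt → Gg → Aa
  Gg is a chain here and Gg is conditioned on, so the path is blocked at Gg.
Path 2: Tt → Gg → Dd ← Aa
  Gg is a chain here and Gg is conditioned on, so the path is blocked at Gg.
All paths are blocked; Tt ⊥ Aa | {Dd, Gg, Mm} holds.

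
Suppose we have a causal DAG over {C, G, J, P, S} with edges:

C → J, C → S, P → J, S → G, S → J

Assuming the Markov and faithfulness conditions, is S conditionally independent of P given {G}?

Yes — S and P are d-separated given {G}.

2 paths connect S and P; each must be blocked for d-separation to hold:
  1. S → J ← P — J:collider[blocks] ⇒ blocked
  2. S ← C → J ← P — C:fork[open]; J:collider[blocks] ⇒ blocked
Since every path is blocked, d-separation holds.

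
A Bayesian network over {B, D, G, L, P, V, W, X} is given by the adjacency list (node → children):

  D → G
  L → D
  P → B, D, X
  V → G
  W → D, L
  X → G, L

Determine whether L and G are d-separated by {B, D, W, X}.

Yes

Enumerating the 6 paths from L to G and testing each for blocking by {B, D, W, X}:
Path 1: L → D ← P → X → G
  X is a chain here and X is conditioned on, so the path is blocked at X.
Path 2: L → D → G
  D is a chain here and D is conditioned on, so the path is blocked at D.
Path 3: L ← W → D ← P → X → G
  W is a fork here and W is conditioned on, so the path is blocked at W.
Path 4: L ← W → D → G
  W is a fork here and W is conditioned on, so the path is blocked at W.
Path 5: L ← X ← P → D → G
  X is a chain here and X is conditioned on, so the path is blocked at X.
Path 6: L ← X → G
  X is a fork here and X is conditioned on, so the path is blocked at X.
Since every path is blocked, d-separation holds.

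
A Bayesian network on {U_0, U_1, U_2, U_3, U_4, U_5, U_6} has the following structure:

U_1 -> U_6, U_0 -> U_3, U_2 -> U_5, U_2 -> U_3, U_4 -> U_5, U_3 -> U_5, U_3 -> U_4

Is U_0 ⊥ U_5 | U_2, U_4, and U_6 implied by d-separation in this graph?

Enumerating the 3 paths from U_0 to U_5 and testing each for blocking by {U_2, U_4, U_6}:
  1. U_0 → U_3 → U_4 → U_5 — U_3:chain[open]; U_4:chain[blocks] ⇒ blocked
  2. U_0 → U_3 → U_5 — U_3:chain[open] ⇒ active
  3. U_0 → U_3 ← U_2 → U_5 — U_3:collider[open]; U_2:fork[blocks] ⇒ blocked
Since the path U_0 → U_3 → U_5 is active, U_0 and U_5 are not d-separated given {U_2, U_4, U_6}.

No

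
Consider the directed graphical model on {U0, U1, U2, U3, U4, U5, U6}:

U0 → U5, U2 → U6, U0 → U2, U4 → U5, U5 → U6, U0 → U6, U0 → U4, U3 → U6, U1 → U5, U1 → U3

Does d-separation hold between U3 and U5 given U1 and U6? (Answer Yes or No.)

We examine all 6 paths between U3 and U5:
  1. U3 ← U1 → U5 — U1:fork[blocks] ⇒ blocked
  2. U3 → U6 ← U0 → U4 → U5 — U6:collider[open]; U0:fork[open]; U4:chain[open] ⇒ active
  3. U3 → U6 ← U0 → U5 — U6:collider[open]; U0:fork[open] ⇒ active
  4. U3 → U6 ← U5 — U6:collider[open] ⇒ active
  5. U3 → U6 ← U2 ← U0 → U4 → U5 — U6:collider[open]; U2:chain[open]; U0:fork[open]; U4:chain[open] ⇒ active
  6. U3 → U6 ← U2 ← U0 → U5 — U6:collider[open]; U2:chain[open]; U0:fork[open] ⇒ active
Because an active path exists, U3 and U5 are not d-separated.

No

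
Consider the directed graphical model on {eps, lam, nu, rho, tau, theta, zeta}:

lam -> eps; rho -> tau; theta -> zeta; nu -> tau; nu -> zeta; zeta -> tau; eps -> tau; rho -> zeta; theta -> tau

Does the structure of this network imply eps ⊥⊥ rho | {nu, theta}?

There are 4 undirected paths between eps and rho; checking each against the conditioning set {nu, theta}:
Path 1: eps → tau ← zeta ← rho
  tau is a collider here and neither tau nor any of its descendants is conditioned on, so the collider stays closed — the path is blocked at tau.
Path 2: eps → tau ← rho
  tau is a collider here and neither tau nor any of its descendants is conditioned on, so the collider stays closed — the path is blocked at tau.
Path 3: eps → tau ← nu → zeta ← rho
  tau is a collider here and neither tau nor any of its descendants is conditioned on, so the collider stays closed — the path is blocked at tau.
Path 4: eps → tau ← theta → zeta ← rho
  tau is a collider here and neither tau nor any of its descendants is conditioned on, so the collider stays closed — the path is blocked at tau.
Every path is blocked, so eps and rho are d-separated given {nu, theta}.

Yes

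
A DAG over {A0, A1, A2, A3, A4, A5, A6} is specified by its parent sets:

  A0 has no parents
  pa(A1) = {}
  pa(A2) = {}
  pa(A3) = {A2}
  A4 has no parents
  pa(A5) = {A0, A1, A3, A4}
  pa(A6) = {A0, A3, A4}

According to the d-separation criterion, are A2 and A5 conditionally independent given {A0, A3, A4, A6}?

We examine all 3 paths between A2 and A5:
  1. A2 → A3 → A6 ← A0 → A5 — A3:chain[blocks]; A6:collider[open]; A0:fork[blocks] ⇒ blocked
  2. A2 → A3 → A6 ← A4 → A5 — A3:chain[blocks]; A6:collider[open]; A4:fork[blocks] ⇒ blocked
  3. A2 → A3 → A5 — A3:chain[blocks] ⇒ blocked
All paths are blocked; A2 ⊥ A5 | {A0, A3, A4, A6} holds.

Yes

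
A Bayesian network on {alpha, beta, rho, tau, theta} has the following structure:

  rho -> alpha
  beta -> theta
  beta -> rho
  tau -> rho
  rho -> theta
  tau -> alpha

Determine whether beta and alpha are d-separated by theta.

We examine all 4 paths between beta and alpha:
  1. beta → rho ← tau → alpha — rho:collider[open]; tau:fork[open] ⇒ active
  2. beta → rho → alpha — rho:chain[open] ⇒ active
  3. beta → theta ← rho ← tau → alpha — theta:collider[open]; rho:chain[open]; tau:fork[open] ⇒ active
  4. beta → theta ← rho → alpha — theta:collider[open]; rho:fork[open] ⇒ active
At least one path is unblocked, so d-separation fails.

No — beta and alpha are not d-separated given {theta}.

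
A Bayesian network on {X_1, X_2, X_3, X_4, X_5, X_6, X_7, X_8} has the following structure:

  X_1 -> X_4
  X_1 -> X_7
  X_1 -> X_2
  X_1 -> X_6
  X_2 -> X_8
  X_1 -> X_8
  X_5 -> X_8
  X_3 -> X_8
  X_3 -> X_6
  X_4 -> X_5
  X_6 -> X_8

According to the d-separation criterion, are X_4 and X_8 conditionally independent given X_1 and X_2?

We examine all 5 paths between X_4 and X_8:
  1. X_4 ← X_1 → X_2 → X_8 — X_1:fork[blocks]; X_2:chain[blocks] ⇒ blocked
  2. X_4 ← X_1 → X_6 ← X_3 → X_8 — X_1:fork[blocks]; X_6:collider[blocks]; X_3:fork[open] ⇒ blocked
  3. X_4 ← X_1 → X_6 → X_8 — X_1:fork[blocks]; X_6:chain[open] ⇒ blocked
  4. X_4 ← X_1 → X_8 — X_1:fork[blocks] ⇒ blocked
  5. X_4 → X_5 → X_8 — X_5:chain[open] ⇒ active
At least one path is unblocked, so d-separation fails.

No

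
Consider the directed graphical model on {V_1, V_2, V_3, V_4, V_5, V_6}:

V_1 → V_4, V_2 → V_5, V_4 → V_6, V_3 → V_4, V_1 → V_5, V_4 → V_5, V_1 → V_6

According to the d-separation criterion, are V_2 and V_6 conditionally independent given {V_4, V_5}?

We examine all 4 paths between V_2 and V_6:
Path 1: V_2 → V_5 ← V_4 → V_6
  V_4 is a fork here and V_4 is conditioned on, so the path is blocked at V_4.
Path 2: V_2 → V_5 ← V_4 ← V_1 → V_6
  V_4 is a chain here and V_4 is conditioned on, so the path is blocked at V_4.
Path 3: V_2 → V_5 ← V_1 → V_4 → V_6
  V_4 is a chain here and V_4 is conditioned on, so the path is blocked at V_4.
Path 4: V_2 → V_5 ← V_1 → V_6
  V_5 is a collider and V_5 is conditioned on, which opens it; V_1 is a fork and V_1 is not conditioned on — no node blocks this path, so it is active.
At least one path is unblocked, so d-separation fails.

No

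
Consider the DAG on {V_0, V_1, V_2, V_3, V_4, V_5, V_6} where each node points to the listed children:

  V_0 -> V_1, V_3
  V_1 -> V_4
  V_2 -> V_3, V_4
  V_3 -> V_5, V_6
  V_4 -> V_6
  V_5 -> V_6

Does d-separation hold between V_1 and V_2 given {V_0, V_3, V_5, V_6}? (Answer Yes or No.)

No

Enumerating the 6 paths from V_1 to V_2 and testing each for blocking by {V_0, V_3, V_5, V_6}:
Path 1: V_1 → V_4 ← V_2
  V_4 is a collider and its descendant V_6 is conditioned on, which opens it — no node blocks this path, so it is active.
Path 2: V_1 → V_4 → V_6 ← V_5 ← V_3 ← V_2
  V_5 is a chain here and V_5 is conditioned on, so the path is blocked at V_5.
Path 3: V_1 → V_4 → V_6 ← V_3 ← V_2
  V_3 is a chain here and V_3 is conditioned on, so the path is blocked at V_3.
Path 4: V_1 ← V_0 → V_3 ← V_2
  V_0 is a fork here and V_0 is conditioned on, so the path is blocked at V_0.
Path 5: V_1 ← V_0 → V_3 → V_5 → V_6 ← V_4 ← V_2
  V_0 is a fork here and V_0 is conditioned on, so the path is blocked at V_0.
Path 6: V_1 ← V_0 → V_3 → V_6 ← V_4 ← V_2
  V_0 is a fork here and V_0 is conditioned on, so the path is blocked at V_0.
Because an active path exists, V_1 and V_2 are not d-separated.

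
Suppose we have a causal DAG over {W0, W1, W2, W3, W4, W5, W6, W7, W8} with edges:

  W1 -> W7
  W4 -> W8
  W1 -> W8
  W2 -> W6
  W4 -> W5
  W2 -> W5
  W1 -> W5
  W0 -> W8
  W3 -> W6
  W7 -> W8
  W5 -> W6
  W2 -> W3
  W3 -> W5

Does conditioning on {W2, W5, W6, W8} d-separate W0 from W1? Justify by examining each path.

No

There are 3 undirected paths between W0 and W1; checking each against the conditioning set {W2, W5, W6, W8}:
Path 1: W0 → W8 ← W1
  W8 is a collider and W8 is conditioned on, which opens it — no node blocks this path, so it is active.
Path 2: W0 → W8 ← W4 → W5 ← W1
  W8 is a collider and W8 is conditioned on, which opens it; W4 is a fork and W4 is not conditioned on; W5 is a collider and W5 is conditioned on, which opens it — no node blocks this path, so it is active.
Path 3: W0 → W8 ← W7 ← W1
  W8 is a collider and W8 is conditioned on, which opens it; W7 is a chain and W7 is not conditioned on — no node blocks this path, so it is active.
Because an active path exists, W0 and W1 are not d-separated.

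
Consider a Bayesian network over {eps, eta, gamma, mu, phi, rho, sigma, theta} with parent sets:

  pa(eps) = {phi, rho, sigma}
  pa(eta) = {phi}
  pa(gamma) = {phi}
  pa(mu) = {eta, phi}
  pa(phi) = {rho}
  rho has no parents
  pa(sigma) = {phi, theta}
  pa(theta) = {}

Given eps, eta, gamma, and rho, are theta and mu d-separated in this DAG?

No — theta and mu are not d-separated given {eps, eta, gamma, rho}.

Enumerating the 6 paths from theta to mu and testing each for blocking by {eps, eta, gamma, rho}:
Path 1: theta → sigma → eps ← rho → phi → mu
  rho is a fork here and rho is conditioned on, so the path is blocked at rho.
Path 2: theta → sigma → eps ← rho → phi → eta → mu
  rho is a fork here and rho is conditioned on, so the path is blocked at rho.
Path 3: theta → sigma → eps ← phi → mu
  sigma is a chain and sigma is not conditioned on; eps is a collider and eps is conditioned on, which opens it; phi is a fork and phi is not conditioned on — no node blocks this path, so it is active.
Path 4: theta → sigma → eps ← phi → eta → mu
  eta is a chain here and eta is conditioned on, so the path is blocked at eta.
Path 5: theta → sigma ← phi → mu
  sigma is a collider and its descendant eps is conditioned on, which opens it; phi is a fork and phi is not conditioned on — no node blocks this path, so it is active.
Path 6: theta → sigma ← phi → eta → mu
  eta is a chain here and eta is conditioned on, so the path is blocked at eta.
Because an active path exists, theta and mu are not d-separated.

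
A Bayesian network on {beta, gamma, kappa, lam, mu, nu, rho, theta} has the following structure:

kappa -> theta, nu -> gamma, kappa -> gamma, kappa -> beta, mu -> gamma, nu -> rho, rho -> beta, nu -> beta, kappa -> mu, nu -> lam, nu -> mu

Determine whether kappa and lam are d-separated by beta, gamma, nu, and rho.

Yes

We examine all 6 paths between kappa and lam:
  1. kappa → gamma ← nu → lam — gamma:collider[open]; nu:fork[blocks] ⇒ blocked
  2. kappa → gamma ← mu ← nu → lam — gamma:collider[open]; mu:chain[open]; nu:fork[blocks] ⇒ blocked
  3. kappa → beta ← rho ← nu → lam — beta:collider[open]; rho:chain[blocks]; nu:fork[blocks] ⇒ blocked
  4. kappa → beta ← nu → lam — beta:collider[open]; nu:fork[blocks] ⇒ blocked
  5. kappa → mu → gamma ← nu → lam — mu:chain[open]; gamma:collider[open]; nu:fork[blocks] ⇒ blocked
  6. kappa → mu ← nu → lam — mu:collider[open]; nu:fork[blocks] ⇒ blocked
Since every path is blocked, d-separation holds.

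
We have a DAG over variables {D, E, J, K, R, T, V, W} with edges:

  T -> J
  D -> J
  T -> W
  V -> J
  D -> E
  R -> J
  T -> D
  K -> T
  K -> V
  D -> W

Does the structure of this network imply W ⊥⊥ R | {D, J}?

No

6 paths connect W and R; each must be blocked for d-separation to hold:
  1. W ← D → J ← R — D:fork[blocks]; J:collider[open] ⇒ blocked
  2. W ← D ← T ← K → V → J ← R — D:chain[blocks]; T:chain[open]; K:fork[open]; V:chain[open]; J:collider[open] ⇒ blocked
  3. W ← D ← T → J ← R — D:chain[blocks]; T:fork[open]; J:collider[open] ⇒ blocked
  4. W ← T → D → J ← R — T:fork[open]; D:chain[blocks]; J:collider[open] ⇒ blocked
  5. W ← T ← K → V → J ← R — T:chain[open]; K:fork[open]; V:chain[open]; J:collider[open] ⇒ active
  6. W ← T → J ← R — T:fork[open]; J:collider[open] ⇒ active
Since the path W ← T ← K → V → J ← R is active, W and R are not d-separated given {D, J}.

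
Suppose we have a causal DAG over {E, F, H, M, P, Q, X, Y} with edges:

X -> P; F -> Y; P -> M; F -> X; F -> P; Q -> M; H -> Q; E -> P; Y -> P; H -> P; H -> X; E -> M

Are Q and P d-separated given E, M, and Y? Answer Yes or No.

No

Enumerating the 6 paths from Q to P and testing each for blocking by {E, M, Y}:
  1. Q ← H → X → P — H:fork[open]; X:chain[open] ⇒ active
  2. Q ← H → X ← F → P — H:fork[open]; X:collider[open]; F:fork[open] ⇒ active
  3. Q ← H → X ← F → Y → P — H:fork[open]; X:collider[open]; F:fork[open]; Y:chain[blocks] ⇒ blocked
  4. Q ← H → P — H:fork[open] ⇒ active
  5. Q → M ← E → P — M:collider[open]; E:fork[blocks] ⇒ blocked
  6. Q → M ← P — M:collider[open] ⇒ active
Since the path Q ← H → X → P is active, Q and P are not d-separated given {E, M, Y}.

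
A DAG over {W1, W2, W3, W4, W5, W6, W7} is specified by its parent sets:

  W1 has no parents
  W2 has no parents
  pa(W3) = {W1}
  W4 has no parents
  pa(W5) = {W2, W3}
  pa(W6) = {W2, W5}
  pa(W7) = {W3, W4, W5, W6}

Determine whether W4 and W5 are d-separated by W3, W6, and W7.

No

Enumerating the 4 paths from W4 to W5 and testing each for blocking by {W3, W6, W7}:
Path 1: W4 → W7 ← W3 → W5
  W3 is a fork here and W3 is conditioned on, so the path is blocked at W3.
Path 2: W4 → W7 ← W6 ← W2 → W5
  W6 is a chain here and W6 is conditioned on, so the path is blocked at W6.
Path 3: W4 → W7 ← W6 ← W5
  W6 is a chain here and W6 is conditioned on, so the path is blocked at W6.
Path 4: W4 → W7 ← W5
  W7 is a collider and W7 is conditioned on, which opens it — no node blocks this path, so it is active.
Since the path W4 → W7 ← W5 is active, W4 and W5 are not d-separated given {W3, W6, W7}.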